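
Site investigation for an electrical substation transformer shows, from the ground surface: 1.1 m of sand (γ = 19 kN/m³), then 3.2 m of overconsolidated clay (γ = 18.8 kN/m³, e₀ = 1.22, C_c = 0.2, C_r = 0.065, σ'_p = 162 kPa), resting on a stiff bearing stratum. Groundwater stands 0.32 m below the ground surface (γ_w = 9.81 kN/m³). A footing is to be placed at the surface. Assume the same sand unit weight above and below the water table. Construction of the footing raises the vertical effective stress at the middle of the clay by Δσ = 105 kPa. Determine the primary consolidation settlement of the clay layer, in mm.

S_c ≈ 63.8 mm

Mid-depth of clay below the ground surface: z = 1.1 + 3.2/2 = 2.7 m.
Total vertical stress at mid-clay: σ_v = 19×1.1 + 18.8×1.6 = 50.98 kPa.
Pore pressure: u = 9.81×(2.7 − 0.32) = 23.348 kPa.
Initial effective stress: σ'_0 = σ_v − u = 50.98 − 23.348 = 27.632 kPa.
Final effective stress: σ'_f = 27.632 + 105 = 132.63 kPa.
σ'_f = 132.63 ≤ σ'_p = 162 kPa, so the clay remains overconsolidated and only the recompression index applies:
S_c = C_r·H/(1+e₀)·log₁₀(σ'_f/σ'_0) = 0.065×3.2/2.22×log₁₀(132.63/27.632)
    = 0.093691 × 0.68123 = 0.06383 m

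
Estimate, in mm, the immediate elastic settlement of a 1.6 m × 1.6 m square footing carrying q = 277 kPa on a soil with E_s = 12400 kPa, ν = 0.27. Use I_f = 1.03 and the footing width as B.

S_e ≈ 34.1 mm

Immediate (elastic) settlement: S_e = q·B·(1−ν²)/E_s · I_f.
S_e = 277 × 1.6 × (1 − 0.27²) / 12400 × 1.03
    = 277 × 1.6 × 0.9271 / 12400 × 1.03
    = 0.03413 m = 34.13 mm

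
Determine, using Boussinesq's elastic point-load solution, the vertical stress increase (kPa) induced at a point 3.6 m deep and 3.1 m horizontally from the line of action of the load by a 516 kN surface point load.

Δσ_z ≈ 4.75 kPa

Boussinesq vertical stress below a point load on an elastic half-space:
Δσ_z = 3P/(2πz²) · [1 + (r/z)²]^(−5/2)
r/z = 3.1/3.6 = 0.86111; [1+(r/z)²]^(−5/2) = 0.24985.
Δσ_z = 3×516/(2π×3.6²) × 0.24985 = 19.01 × 0.24985 = 4.75 kPa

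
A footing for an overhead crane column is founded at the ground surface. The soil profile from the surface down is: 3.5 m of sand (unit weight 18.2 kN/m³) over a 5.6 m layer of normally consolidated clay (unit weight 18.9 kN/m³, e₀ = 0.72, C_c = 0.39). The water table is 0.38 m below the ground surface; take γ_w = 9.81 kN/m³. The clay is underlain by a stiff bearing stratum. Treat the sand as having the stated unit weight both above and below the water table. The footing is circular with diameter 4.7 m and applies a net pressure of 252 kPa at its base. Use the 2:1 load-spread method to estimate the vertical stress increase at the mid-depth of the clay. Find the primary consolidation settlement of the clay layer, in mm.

S_c ≈ 320 mm

Mid-depth of clay below the ground surface: z = 3.5 + 5.6/2 = 6.3 m.
Total vertical stress at mid-clay: σ_v = 18.2×3.5 + 18.9×2.8 = 116.62 kPa.
Pore pressure: u = 9.81×(6.3 − 0.38) = 58.075 kPa.
Initial effective stress: σ'_0 = σ_v − u = 116.62 − 58.075 = 58.545 kPa.
Stress increase at mid-clay by the 2:1 spreading method:
Δσ ≈ qD²/(D+z)² = 252×4.7²/(4.7+6.3)² = 46.006 kPa
Final effective stress: σ'_f = σ'_0 + Δσ = 58.545 + 46.006 = 104.55 kPa.
Normally consolidated clay, so the full stress increment lies on the virgin compression line:
S_c = C_c·H/(1+e₀)·log₁₀(σ'_f/σ'_0) = 0.39×5.6/(1+0.72)×log₁₀(104.55/58.545)
    = 1.2698 × 0.25183 = 0.3198 m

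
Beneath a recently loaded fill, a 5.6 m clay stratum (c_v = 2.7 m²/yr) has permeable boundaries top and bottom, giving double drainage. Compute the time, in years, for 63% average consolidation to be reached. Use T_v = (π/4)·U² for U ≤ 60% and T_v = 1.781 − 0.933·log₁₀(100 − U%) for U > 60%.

t ≈ 0.923 years

Drainage path length: H_d = H/2 = 2.8 m (double drainage).
U > 60%: T_v = 1.781 − 0.933·log₁₀(100 − 63) = 0.31787.
t = T_v·H_d²/c_v = 0.31787×2.8²/2.7 = 0.923 years.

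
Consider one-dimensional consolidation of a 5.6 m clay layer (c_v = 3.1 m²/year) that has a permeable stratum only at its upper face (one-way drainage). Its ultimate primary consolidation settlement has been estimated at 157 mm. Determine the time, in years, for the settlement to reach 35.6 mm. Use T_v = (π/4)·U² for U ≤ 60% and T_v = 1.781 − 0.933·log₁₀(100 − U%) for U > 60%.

Drainage path length: H_d = H = 5.6 m (single drainage).
U = S(t)/S_ult = 35.6/157 = 0.2268.
U ≤ 60%: T_v = (π/4)·U² = (π/4)×0.22675² = 0.040382.
t = T_v·H_d²/c_v = 0.040382×5.6²/3.1 = 0.4085 years.

t ≈ 0.409 years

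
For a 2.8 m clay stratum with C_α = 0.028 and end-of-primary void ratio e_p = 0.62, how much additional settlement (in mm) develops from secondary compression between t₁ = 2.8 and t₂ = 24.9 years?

Secondary compression: S_s = C_α·H/(1+e_p)·log₁₀(t₂/t₁)
S_s = 0.028×2.8/(1+0.62)×log₁₀(24.9/2.8)
    = 0.0484 × 0.949 = 0.04593 m

S_s ≈ 45.9 mm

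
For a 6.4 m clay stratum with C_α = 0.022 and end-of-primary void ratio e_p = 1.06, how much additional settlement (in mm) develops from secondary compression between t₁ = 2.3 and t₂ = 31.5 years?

S_s ≈ 77.7 mm

Secondary compression: S_s = C_α·H/(1+e_p)·log₁₀(t₂/t₁)
S_s = 0.022×6.4/(1+1.06)×log₁₀(31.5/2.3)
    = 0.06835 × 1.137 = 0.07768 m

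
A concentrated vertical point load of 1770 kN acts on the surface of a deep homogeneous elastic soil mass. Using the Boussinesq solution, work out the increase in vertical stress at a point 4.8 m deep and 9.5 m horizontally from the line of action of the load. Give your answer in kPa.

Boussinesq vertical stress below a point load on an elastic half-space:
Δσ_z = 3P/(2πz²) · [1 + (r/z)²]^(−5/2)
r/z = 9.5/4.8 = 1.9792; [1+(r/z)²]^(−5/2) = 0.018652.
Δσ_z = 3×1770/(2π×4.8²) × 0.018652 = 36.68 × 0.018652 = 0.6842 kPa

Δσ_z ≈ 0.684 kPa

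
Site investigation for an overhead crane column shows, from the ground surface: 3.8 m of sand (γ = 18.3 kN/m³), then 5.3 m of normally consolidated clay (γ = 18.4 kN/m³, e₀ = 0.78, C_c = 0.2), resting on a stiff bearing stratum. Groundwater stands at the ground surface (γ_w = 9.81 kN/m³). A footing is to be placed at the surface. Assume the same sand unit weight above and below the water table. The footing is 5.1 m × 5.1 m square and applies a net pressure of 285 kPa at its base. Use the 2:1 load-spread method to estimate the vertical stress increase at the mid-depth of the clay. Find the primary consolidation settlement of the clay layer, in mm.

S_c ≈ 181 mm

Mid-depth of clay below the ground surface: z = 3.8 + 5.3/2 = 6.45 m.
Total vertical stress at mid-clay: σ_v = 18.3×3.8 + 18.4×2.65 = 118.3 kPa.
Pore pressure: u = 9.81×(6.45 − 0) = 63.275 kPa.
Initial effective stress: σ'_0 = σ_v − u = 118.3 − 63.275 = 55.025 kPa.
Stress increase at mid-clay by the 2:1 spreading method:
Δσ = qBL/((B+z)(L+z)) = 285×5.1×5.1/((5.1+6.45)(5.1+6.45)) = 55.568 kPa
Final effective stress: σ'_f = σ'_0 + Δσ = 55.025 + 55.568 = 110.59 kPa.
Normally consolidated clay, so the full stress increment lies on the virgin compression line:
S_c = C_c·H/(1+e₀)·log₁₀(σ'_f/σ'_0) = 0.2×5.3/(1+0.78)×log₁₀(110.59/55.025)
    = 0.59551 × 0.30316 = 0.1805 m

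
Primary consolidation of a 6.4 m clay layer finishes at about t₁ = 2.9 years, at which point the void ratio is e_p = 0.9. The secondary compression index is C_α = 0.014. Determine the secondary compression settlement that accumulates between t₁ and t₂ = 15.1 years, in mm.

Secondary compression: S_s = C_α·H/(1+e_p)·log₁₀(t₂/t₁)
S_s = 0.014×6.4/(1+0.9)×log₁₀(15.1/2.9)
    = 0.04716 × 0.7166 = 0.03379 m

S_s ≈ 33.8 mm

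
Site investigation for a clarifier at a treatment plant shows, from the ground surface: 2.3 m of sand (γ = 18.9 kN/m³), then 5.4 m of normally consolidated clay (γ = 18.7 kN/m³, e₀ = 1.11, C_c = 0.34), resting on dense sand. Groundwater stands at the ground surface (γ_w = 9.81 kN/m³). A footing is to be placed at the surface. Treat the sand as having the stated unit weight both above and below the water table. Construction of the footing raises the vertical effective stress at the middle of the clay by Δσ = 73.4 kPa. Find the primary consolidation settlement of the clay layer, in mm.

Mid-depth of clay below the ground surface: z = 2.3 + 5.4/2 = 5 m.
Total vertical stress at mid-clay: σ_v = 18.9×2.3 + 18.7×2.7 = 93.96 kPa.
Pore pressure: u = 9.81×(5 − 0) = 49.05 kPa.
Initial effective stress: σ'_0 = σ_v − u = 93.96 − 49.05 = 44.91 kPa.
Final effective stress: σ'_f = σ'_0 + Δσ = 44.91 + 73.4 = 118.31 kPa.
Normally consolidated clay, so the full stress increment lies on the virgin compression line:
S_c = C_c·H/(1+e₀)·log₁₀(σ'_f/σ'_0) = 0.34×5.4/(1+1.11)×log₁₀(118.31/44.91)
    = 0.87014 × 0.42068 = 0.3661 m

S_c ≈ 366 mm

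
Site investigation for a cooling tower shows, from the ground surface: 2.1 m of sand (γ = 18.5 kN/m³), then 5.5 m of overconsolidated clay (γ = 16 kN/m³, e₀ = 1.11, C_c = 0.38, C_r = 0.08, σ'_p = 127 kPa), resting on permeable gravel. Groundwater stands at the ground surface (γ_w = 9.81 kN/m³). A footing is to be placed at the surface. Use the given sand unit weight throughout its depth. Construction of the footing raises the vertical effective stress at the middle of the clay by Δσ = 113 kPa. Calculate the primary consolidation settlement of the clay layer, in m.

Mid-depth of clay below the ground surface: z = 2.1 + 5.5/2 = 4.85 m.
Total vertical stress at mid-clay: σ_v = 18.5×2.1 + 16×2.75 = 82.85 kPa.
Pore pressure: u = 9.81×(4.85 − 0) = 47.578 kPa.
Initial effective stress: σ'_0 = σ_v − u = 82.85 − 47.578 = 35.272 kPa.
Final effective stress: σ'_f = 35.272 + 113 = 148.27 kPa.
σ'_f = 148.27 > σ'_p = 127 kPa, so the stress path crosses the preconsolidation pressure — recompression up to σ'_p, then virgin compression beyond:
S_c = H/(1+e₀)·[C_r·log₁₀(σ'_p/σ'_0) + C_c·log₁₀(σ'_f/σ'_p)]
    = 5.5/2.11 × [0.08×log₁₀(127/35.272) + 0.38×log₁₀(148.27/127)]
    = 2.6066 × [0.04451 + 0.025555] = 0.1826 m

S_c ≈ 0.183 m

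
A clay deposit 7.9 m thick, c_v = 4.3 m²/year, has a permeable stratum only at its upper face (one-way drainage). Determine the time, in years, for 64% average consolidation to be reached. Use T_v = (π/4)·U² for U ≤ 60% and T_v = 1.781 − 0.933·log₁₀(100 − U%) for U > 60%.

t ≈ 4.77 years

Drainage path length: H_d = H = 7.9 m (single drainage).
U > 60%: T_v = 1.781 − 0.933·log₁₀(100 − 64) = 0.32897.
t = T_v·H_d²/c_v = 0.32897×7.9²/4.3 = 4.775 years.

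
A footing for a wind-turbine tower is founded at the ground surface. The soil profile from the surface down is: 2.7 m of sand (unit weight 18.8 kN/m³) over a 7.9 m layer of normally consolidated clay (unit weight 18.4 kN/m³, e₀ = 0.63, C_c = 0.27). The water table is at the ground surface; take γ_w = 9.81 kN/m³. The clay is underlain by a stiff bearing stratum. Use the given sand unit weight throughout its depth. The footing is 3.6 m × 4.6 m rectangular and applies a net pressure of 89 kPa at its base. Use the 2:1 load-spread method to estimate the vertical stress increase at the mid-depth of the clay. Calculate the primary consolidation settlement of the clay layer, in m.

Mid-depth of clay below the ground surface: z = 2.7 + 7.9/2 = 6.65 m.
Total vertical stress at mid-clay: σ_v = 18.8×2.7 + 18.4×3.95 = 123.44 kPa.
Pore pressure: u = 9.81×(6.65 − 0) = 65.237 kPa.
Initial effective stress: σ'_0 = σ_v − u = 123.44 − 65.237 = 58.203 kPa.
Stress increase at mid-clay by the 2:1 spreading method:
Δσ = qBL/((B+z)(L+z)) = 89×3.6×4.6/((3.6+6.65)(4.6+6.65)) = 12.781 kPa
Final effective stress: σ'_f = σ'_0 + Δσ = 58.203 + 12.781 = 70.984 kPa.
Normally consolidated clay, so the full stress increment lies on the virgin compression line:
S_c = C_c·H/(1+e₀)·log₁₀(σ'_f/σ'_0) = 0.27×7.9/(1+0.63)×log₁₀(70.984/58.203)
    = 1.3086 × 0.086215 = 0.1128 m

S_c ≈ 0.113 m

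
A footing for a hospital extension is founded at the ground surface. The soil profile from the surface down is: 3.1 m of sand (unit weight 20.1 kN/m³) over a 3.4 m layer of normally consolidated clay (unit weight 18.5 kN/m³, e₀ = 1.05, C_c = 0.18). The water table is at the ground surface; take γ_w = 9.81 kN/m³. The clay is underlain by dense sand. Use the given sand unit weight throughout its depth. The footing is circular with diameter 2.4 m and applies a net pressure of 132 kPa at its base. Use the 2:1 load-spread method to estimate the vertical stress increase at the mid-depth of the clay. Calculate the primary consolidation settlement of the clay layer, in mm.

S_c ≈ 35.4 mm

Mid-depth of clay below the ground surface: z = 3.1 + 3.4/2 = 4.8 m.
Total vertical stress at mid-clay: σ_v = 20.1×3.1 + 18.5×1.7 = 93.76 kPa.
Pore pressure: u = 9.81×(4.8 − 0) = 47.088 kPa.
Initial effective stress: σ'_0 = σ_v − u = 93.76 − 47.088 = 46.672 kPa.
Stress increase at mid-clay by the 2:1 spreading method:
Δσ ≈ qD²/(D+z)² = 132×2.4²/(2.4+4.8)² = 14.667 kPa
Final effective stress: σ'_f = σ'_0 + Δσ = 46.672 + 14.667 = 61.339 kPa.
Normally consolidated clay, so the full stress increment lies on the virgin compression line:
S_c = C_c·H/(1+e₀)·log₁₀(σ'_f/σ'_0) = 0.18×3.4/(1+1.05)×log₁₀(61.339/46.672)
    = 0.29854 × 0.11868 = 0.03543 m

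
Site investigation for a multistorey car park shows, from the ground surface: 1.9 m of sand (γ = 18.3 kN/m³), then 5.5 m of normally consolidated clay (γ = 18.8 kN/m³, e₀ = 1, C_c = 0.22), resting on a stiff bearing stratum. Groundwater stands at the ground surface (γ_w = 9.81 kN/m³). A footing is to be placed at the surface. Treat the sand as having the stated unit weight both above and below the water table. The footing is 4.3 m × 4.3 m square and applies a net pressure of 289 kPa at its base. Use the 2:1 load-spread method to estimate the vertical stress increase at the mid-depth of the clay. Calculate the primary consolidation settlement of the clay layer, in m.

S_c ≈ 0.254 m

Mid-depth of clay below the ground surface: z = 1.9 + 5.5/2 = 4.65 m.
Total vertical stress at mid-clay: σ_v = 18.3×1.9 + 18.8×2.75 = 86.47 kPa.
Pore pressure: u = 9.81×(4.65 − 0) = 45.617 kPa.
Initial effective stress: σ'_0 = σ_v − u = 86.47 − 45.617 = 40.853 kPa.
Stress increase at mid-clay by the 2:1 spreading method:
Δσ = qBL/((B+z)(L+z)) = 289×4.3×4.3/((4.3+4.65)(4.3+4.65)) = 66.71 kPa
Final effective stress: σ'_f = σ'_0 + Δσ = 40.853 + 66.71 = 107.56 kPa.
Normally consolidated clay, so the full stress increment lies on the virgin compression line:
S_c = C_c·H/(1+e₀)·log₁₀(σ'_f/σ'_0) = 0.22×5.5/(1+1)×log₁₀(107.56/40.853)
    = 0.605 × 0.42043 = 0.2544 m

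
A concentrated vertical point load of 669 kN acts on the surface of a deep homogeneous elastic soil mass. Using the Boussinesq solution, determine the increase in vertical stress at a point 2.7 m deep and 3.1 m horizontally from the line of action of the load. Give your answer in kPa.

Δσ_z ≈ 5.35 kPa

Boussinesq vertical stress below a point load on an elastic half-space:
Δσ_z = 3P/(2πz²) · [1 + (r/z)²]^(−5/2)
r/z = 3.1/2.7 = 1.1481; [1+(r/z)²]^(−5/2) = 0.12221.
Δσ_z = 3×669/(2π×2.7²) × 0.12221 = 43.817 × 0.12221 = 5.355 kPa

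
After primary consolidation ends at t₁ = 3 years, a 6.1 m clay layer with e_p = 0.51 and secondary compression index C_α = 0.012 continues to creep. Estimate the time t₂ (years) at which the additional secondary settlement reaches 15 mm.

S_s = C_α·H/(1+e_p)·log₁₀(t₂/t₁) ⇒ log₁₀(t₂/t₁) = S_s·(1+e_p)/(C_α·H).
log₁₀(t₂/t₁) = 0.015 × (1+0.51) / (0.012×6.1) = 0.3094
t₂ = t₁ × 10^0.3094 = 3 × 2.039 = 6.117 years

t₂ ≈ 6.12 years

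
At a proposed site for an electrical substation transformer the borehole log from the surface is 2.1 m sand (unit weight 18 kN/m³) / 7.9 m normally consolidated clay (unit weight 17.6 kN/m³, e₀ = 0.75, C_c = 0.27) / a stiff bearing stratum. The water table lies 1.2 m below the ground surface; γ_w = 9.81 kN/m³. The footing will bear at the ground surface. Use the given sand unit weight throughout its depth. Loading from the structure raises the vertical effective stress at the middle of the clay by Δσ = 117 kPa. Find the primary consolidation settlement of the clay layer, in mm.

Mid-depth of clay below the ground surface: z = 2.1 + 7.9/2 = 6.05 m.
Total vertical stress at mid-clay: σ_v = 18×2.1 + 17.6×3.95 = 107.32 kPa.
Pore pressure: u = 9.81×(6.05 − 1.2) = 47.578 kPa.
Initial effective stress: σ'_0 = σ_v − u = 107.32 − 47.578 = 59.742 kPa.
Final effective stress: σ'_f = σ'_0 + Δσ = 59.742 + 117 = 176.74 kPa.
Normally consolidated clay, so the full stress increment lies on the virgin compression line:
S_c = C_c·H/(1+e₀)·log₁₀(σ'_f/σ'_0) = 0.27×7.9/(1+0.75)×log₁₀(176.74/59.742)
    = 1.2189 × 0.47106 = 0.5742 m

S_c ≈ 574 mm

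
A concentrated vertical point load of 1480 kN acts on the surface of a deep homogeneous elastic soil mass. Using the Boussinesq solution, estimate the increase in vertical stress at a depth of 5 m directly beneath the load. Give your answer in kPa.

Boussinesq vertical stress below a point load on an elastic half-space:
Δσ_z = 3P/(2πz²) · [1 + (r/z)²]^(−5/2)
r/z = 0/5 = 0; [1+(r/z)²]^(−5/2) = 1.
Δσ_z = 3×1480/(2π×5²) × 1 = 28.266 × 1 = 28.27 kPa

Δσ_z ≈ 28.3 kPa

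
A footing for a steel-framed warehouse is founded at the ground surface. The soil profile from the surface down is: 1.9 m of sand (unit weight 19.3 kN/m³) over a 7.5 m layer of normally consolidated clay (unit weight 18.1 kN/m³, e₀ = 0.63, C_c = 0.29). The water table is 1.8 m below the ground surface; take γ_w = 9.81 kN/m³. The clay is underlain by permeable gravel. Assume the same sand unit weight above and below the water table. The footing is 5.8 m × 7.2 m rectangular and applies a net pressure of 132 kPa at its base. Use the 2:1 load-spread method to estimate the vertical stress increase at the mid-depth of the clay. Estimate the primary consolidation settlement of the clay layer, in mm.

Mid-depth of clay below the ground surface: z = 1.9 + 7.5/2 = 5.65 m.
Total vertical stress at mid-clay: σ_v = 19.3×1.9 + 18.1×3.75 = 104.55 kPa.
Pore pressure: u = 9.81×(5.65 − 1.8) = 37.769 kPa.
Initial effective stress: σ'_0 = σ_v − u = 104.55 − 37.769 = 66.781 kPa.
Stress increase at mid-clay by the 2:1 spreading method:
Δσ = qBL/((B+z)(L+z)) = 132×5.8×7.2/((5.8+5.65)(7.2+5.65)) = 37.465 kPa
Final effective stress: σ'_f = σ'_0 + Δσ = 66.781 + 37.465 = 104.25 kPa.
Normally consolidated clay, so the full stress increment lies on the virgin compression line:
S_c = C_c·H/(1+e₀)·log₁₀(σ'_f/σ'_0) = 0.29×7.5/(1+0.63)×log₁₀(104.25/66.781)
    = 1.3344 × 0.19342 = 0.2581 m

S_c ≈ 258 mm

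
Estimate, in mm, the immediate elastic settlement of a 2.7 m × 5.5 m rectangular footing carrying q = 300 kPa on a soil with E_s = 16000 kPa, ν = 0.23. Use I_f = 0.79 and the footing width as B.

S_e ≈ 37.9 mm

Immediate (elastic) settlement: S_e = q·B·(1−ν²)/E_s · I_f.
S_e = 300 × 2.7 × (1 − 0.23²) / 16000 × 0.79
    = 300 × 2.7 × 0.9471 / 16000 × 0.79
    = 0.03788 m = 37.88 mm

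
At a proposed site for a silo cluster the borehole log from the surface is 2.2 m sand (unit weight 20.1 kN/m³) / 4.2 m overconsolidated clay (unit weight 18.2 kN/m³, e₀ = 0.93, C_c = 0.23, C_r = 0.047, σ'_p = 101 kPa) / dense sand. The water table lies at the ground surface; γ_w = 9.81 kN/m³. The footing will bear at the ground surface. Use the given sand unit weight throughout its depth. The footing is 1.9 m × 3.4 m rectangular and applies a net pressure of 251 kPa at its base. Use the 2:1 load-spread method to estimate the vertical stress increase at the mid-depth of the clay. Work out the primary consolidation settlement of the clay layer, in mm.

Mid-depth of clay below the ground surface: z = 2.2 + 4.2/2 = 4.3 m.
Total vertical stress at mid-clay: σ_v = 20.1×2.2 + 18.2×2.1 = 82.44 kPa.
Pore pressure: u = 9.81×(4.3 − 0) = 42.183 kPa.
Initial effective stress: σ'_0 = σ_v − u = 82.44 − 42.183 = 40.257 kPa.
Stress increase at mid-clay by the 2:1 spreading method:
Δσ = qBL/((B+z)(L+z)) = 251×1.9×3.4/((1.9+4.3)(3.4+4.3)) = 33.964 kPa
Final effective stress: σ'_f = 40.257 + 33.964 = 74.221 kPa.
σ'_f = 74.221 ≤ σ'_p = 101 kPa, so the clay remains overconsolidated and only the recompression index applies:
S_c = C_r·H/(1+e₀)·log₁₀(σ'_f/σ'_0) = 0.047×4.2/1.93×log₁₀(74.221/40.257)
    = 0.10228 × 0.26569 = 0.02718 m

S_c ≈ 27.2 mm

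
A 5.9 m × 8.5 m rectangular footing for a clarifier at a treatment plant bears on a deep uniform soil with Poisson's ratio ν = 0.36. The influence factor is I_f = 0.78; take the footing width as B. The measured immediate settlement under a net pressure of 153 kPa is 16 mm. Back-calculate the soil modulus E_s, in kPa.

S_e = q·B·(1−ν²)/E_s · I_f  ⇒  E_s = q·B·(1−ν²)·I_f / S_e.
E_s = 153 × 5.9 × 0.8704 × 0.78 / 0.016 = 38300 kPa

E_s ≈ 38300 kPa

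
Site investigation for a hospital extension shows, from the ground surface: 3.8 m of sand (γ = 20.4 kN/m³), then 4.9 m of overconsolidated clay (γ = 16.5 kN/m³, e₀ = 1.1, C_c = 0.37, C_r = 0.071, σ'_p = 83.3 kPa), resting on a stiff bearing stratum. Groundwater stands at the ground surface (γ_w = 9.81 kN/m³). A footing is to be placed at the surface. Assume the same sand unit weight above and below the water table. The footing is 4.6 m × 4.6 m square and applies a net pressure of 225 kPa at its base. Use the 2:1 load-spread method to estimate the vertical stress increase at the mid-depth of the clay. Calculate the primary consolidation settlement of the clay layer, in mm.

Mid-depth of clay below the ground surface: z = 3.8 + 4.9/2 = 6.25 m.
Total vertical stress at mid-clay: σ_v = 20.4×3.8 + 16.5×2.45 = 117.94 kPa.
Pore pressure: u = 9.81×(6.25 − 0) = 61.312 kPa.
Initial effective stress: σ'_0 = σ_v − u = 117.94 − 61.312 = 56.628 kPa.
Stress increase at mid-clay by the 2:1 spreading method:
Δσ = qBL/((B+z)(L+z)) = 225×4.6×4.6/((4.6+6.25)(4.6+6.25)) = 40.443 kPa
Final effective stress: σ'_f = 56.628 + 40.443 = 97.071 kPa.
σ'_f = 97.071 > σ'_p = 83.3 kPa, so the stress path crosses the preconsolidation pressure — recompression up to σ'_p, then virgin compression beyond:
S_c = H/(1+e₀)·[C_r·log₁₀(σ'_p/σ'_0) + C_c·log₁₀(σ'_f/σ'_p)]
    = 4.9/2.1 × [0.071×log₁₀(83.3/56.628) + 0.37×log₁₀(97.071/83.3)]
    = 2.3333 × [0.011901 + 0.024584] = 0.08513 m

S_c ≈ 85.1 mm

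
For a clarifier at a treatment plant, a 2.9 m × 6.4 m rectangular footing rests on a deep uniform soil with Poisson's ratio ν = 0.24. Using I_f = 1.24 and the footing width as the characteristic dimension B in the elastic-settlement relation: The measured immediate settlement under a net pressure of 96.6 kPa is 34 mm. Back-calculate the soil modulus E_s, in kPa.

S_e = q·B·(1−ν²)/E_s · I_f  ⇒  E_s = q·B·(1−ν²)·I_f / S_e.
E_s = 96.6 × 2.9 × 0.9424 × 1.24 / 0.034 = 9628 kPa

E_s ≈ 9630 kPa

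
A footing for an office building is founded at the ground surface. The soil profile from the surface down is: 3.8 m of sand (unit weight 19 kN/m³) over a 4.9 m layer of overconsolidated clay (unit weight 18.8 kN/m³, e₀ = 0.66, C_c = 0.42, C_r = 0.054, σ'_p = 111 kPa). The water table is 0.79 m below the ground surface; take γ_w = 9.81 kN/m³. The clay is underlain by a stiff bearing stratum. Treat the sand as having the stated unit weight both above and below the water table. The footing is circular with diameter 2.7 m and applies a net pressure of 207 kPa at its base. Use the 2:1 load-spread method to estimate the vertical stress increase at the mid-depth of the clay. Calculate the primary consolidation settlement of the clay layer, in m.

Mid-depth of clay below the ground surface: z = 3.8 + 4.9/2 = 6.25 m.
Total vertical stress at mid-clay: σ_v = 19×3.8 + 18.8×2.45 = 118.26 kPa.
Pore pressure: u = 9.81×(6.25 − 0.79) = 53.563 kPa.
Initial effective stress: σ'_0 = σ_v − u = 118.26 − 53.563 = 64.697 kPa.
Stress increase at mid-clay by the 2:1 spreading method:
Δσ ≈ qD²/(D+z)² = 207×2.7²/(2.7+6.25)² = 18.839 kPa
Final effective stress: σ'_f = 64.697 + 18.839 = 83.536 kPa.
σ'_f = 83.536 ≤ σ'_p = 111 kPa, so the clay remains overconsolidated and only the recompression index applies:
S_c = C_r·H/(1+e₀)·log₁₀(σ'_f/σ'_0) = 0.054×4.9/1.66×log₁₀(83.536/64.697)
    = 0.1594 × 0.11099 = 0.01769 m

S_c ≈ 0.0177 m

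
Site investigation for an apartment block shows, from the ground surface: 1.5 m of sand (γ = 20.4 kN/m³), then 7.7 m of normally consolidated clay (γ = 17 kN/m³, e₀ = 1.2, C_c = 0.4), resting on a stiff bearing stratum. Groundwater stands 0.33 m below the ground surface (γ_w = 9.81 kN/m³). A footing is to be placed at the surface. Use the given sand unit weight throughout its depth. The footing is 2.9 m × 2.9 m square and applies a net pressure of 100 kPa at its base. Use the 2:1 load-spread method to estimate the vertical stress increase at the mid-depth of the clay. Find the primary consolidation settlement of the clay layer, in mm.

S_c ≈ 142 mm

Mid-depth of clay below the ground surface: z = 1.5 + 7.7/2 = 5.35 m.
Total vertical stress at mid-clay: σ_v = 20.4×1.5 + 17×3.85 = 96.05 kPa.
Pore pressure: u = 9.81×(5.35 − 0.33) = 49.246 kPa.
Initial effective stress: σ'_0 = σ_v − u = 96.05 − 49.246 = 46.804 kPa.
Stress increase at mid-clay by the 2:1 spreading method:
Δσ = qBL/((B+z)(L+z)) = 100×2.9×2.9/((2.9+5.35)(2.9+5.35)) = 12.356 kPa
Final effective stress: σ'_f = σ'_0 + Δσ = 46.804 + 12.356 = 59.16 kPa.
Normally consolidated clay, so the full stress increment lies on the virgin compression line:
S_c = C_c·H/(1+e₀)·log₁₀(σ'_f/σ'_0) = 0.4×7.7/(1+1.2)×log₁₀(59.16/46.804)
    = 1.4 × 0.10175 = 0.1424 m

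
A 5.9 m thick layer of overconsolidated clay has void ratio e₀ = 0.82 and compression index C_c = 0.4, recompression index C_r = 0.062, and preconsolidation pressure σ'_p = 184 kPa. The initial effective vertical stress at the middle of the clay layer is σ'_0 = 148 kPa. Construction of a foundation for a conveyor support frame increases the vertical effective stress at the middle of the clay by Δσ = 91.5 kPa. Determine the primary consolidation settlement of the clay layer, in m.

Final effective stress: σ'_f = 148 + 91.5 = 239.5 kPa.
σ'_f = 239.5 > σ'_p = 184 kPa, so the stress path crosses the preconsolidation pressure — recompression up to σ'_p, then virgin compression beyond:
S_c = H/(1+e₀)·[C_r·log₁₀(σ'_p/σ'_0) + C_c·log₁₀(σ'_f/σ'_p)]
    = 5.9/1.82 × [0.062×log₁₀(184/148) + 0.4×log₁₀(239.5/184)]
    = 3.2418 × [0.0058625 + 0.045795] = 0.1675 m

S_c ≈ 0.167 m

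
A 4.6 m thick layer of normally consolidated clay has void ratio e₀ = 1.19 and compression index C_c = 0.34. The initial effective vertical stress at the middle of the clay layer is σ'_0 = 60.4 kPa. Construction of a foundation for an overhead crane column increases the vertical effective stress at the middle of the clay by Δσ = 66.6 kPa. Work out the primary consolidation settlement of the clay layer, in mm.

S_c ≈ 231 mm

Final effective stress: σ'_f = σ'_0 + Δσ = 60.4 + 66.6 = 127 kPa.
Normally consolidated clay, so the full stress increment lies on the virgin compression line:
S_c = C_c·H/(1+e₀)·log₁₀(σ'_f/σ'_0) = 0.34×4.6/(1+1.19)×log₁₀(127/60.4)
    = 0.71416 × 0.32277 = 0.2305 m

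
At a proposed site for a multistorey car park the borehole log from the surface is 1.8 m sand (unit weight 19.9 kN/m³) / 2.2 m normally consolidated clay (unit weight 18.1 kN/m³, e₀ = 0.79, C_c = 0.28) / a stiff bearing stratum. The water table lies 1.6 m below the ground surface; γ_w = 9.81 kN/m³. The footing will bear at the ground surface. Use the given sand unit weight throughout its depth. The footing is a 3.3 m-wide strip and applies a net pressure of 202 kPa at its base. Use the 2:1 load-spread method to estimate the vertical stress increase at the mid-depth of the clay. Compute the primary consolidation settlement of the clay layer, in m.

S_c ≈ 0.187 m

Mid-depth of clay below the ground surface: z = 1.8 + 2.2/2 = 2.9 m.
Total vertical stress at mid-clay: σ_v = 19.9×1.8 + 18.1×1.1 = 55.73 kPa.
Pore pressure: u = 9.81×(2.9 − 1.6) = 12.753 kPa.
Initial effective stress: σ'_0 = σ_v − u = 55.73 − 12.753 = 42.977 kPa.
Stress increase at mid-clay by the 2:1 spreading method:
Δσ = qB/(B+z) = 202×3.3/(3.3+2.9) = 107.52 kPa
Final effective stress: σ'_f = σ'_0 + Δσ = 42.977 + 107.52 = 150.5 kPa.
Normally consolidated clay, so the full stress increment lies on the virgin compression line:
S_c = C_c·H/(1+e₀)·log₁₀(σ'_f/σ'_0) = 0.28×2.2/(1+0.79)×log₁₀(150.5/42.977)
    = 0.34413 × 0.5443 = 0.1873 m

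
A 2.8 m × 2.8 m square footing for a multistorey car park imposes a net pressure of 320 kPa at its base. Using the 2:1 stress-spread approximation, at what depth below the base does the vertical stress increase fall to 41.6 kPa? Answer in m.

z ≈ 4.97 m

2:1 spreading — at depth z the loaded area has grown by z in each plan dimension:
qB²/(B+z)² = Δσ_z ⇒ z = B(√(q/Δσ_z) − 1) = 2.8×(√(320/41.6) − 1) = 4.966 m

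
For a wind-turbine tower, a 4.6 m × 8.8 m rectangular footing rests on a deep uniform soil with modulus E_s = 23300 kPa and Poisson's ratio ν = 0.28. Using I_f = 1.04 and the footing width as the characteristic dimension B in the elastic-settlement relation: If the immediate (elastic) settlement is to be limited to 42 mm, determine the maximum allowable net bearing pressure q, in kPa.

S_e = q·B·(1−ν²)/E_s · I_f  ⇒  q = S_e·E_s / (B·(1−ν²)·I_f).
q = 0.042 × 23300 / (4.6 × 0.9216 × 1.04) = 222 kPa

q ≈ 222 kPa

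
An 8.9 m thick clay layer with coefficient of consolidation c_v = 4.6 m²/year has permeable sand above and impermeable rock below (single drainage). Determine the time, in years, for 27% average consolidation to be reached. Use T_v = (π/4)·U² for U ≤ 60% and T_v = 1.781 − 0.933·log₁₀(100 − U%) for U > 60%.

t ≈ 0.986 years

Drainage path length: H_d = H = 8.9 m (single drainage).
U ≤ 60%: T_v = (π/4)·U² = (π/4)×0.27² = 0.057256.
t = T_v·H_d²/c_v = 0.057256×8.9²/4.6 = 0.9859 years.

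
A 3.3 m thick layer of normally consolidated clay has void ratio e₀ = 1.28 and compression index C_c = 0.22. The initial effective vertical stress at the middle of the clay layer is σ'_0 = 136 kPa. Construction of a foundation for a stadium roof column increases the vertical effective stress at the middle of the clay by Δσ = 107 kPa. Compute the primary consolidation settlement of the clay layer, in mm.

Final effective stress: σ'_f = σ'_0 + Δσ = 136 + 107 = 243 kPa.
Normally consolidated clay, so the full stress increment lies on the virgin compression line:
S_c = C_c·H/(1+e₀)·log₁₀(σ'_f/σ'_0) = 0.22×3.3/(1+1.28)×log₁₀(243/136)
    = 0.31842 × 0.25207 = 0.08026 m

S_c ≈ 80.3 mm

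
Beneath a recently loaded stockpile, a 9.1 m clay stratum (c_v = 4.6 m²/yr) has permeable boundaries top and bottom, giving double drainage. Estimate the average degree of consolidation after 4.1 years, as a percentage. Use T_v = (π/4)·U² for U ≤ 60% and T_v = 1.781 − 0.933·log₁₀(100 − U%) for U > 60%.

U ≈ 91.4 %

Drainage path length: H_d = H/2 = 4.55 m (double drainage).
T_v = c_v·t/H_d² = 4.6×4.1/4.55² = 0.911.
T_v = 0.911 corresponds to the U > 60% branch:
U = 1 − 10^((1.781 − T_v)/0.933)/100 = 0.9144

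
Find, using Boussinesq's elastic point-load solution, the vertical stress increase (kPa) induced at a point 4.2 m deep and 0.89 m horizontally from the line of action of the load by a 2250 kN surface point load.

Boussinesq vertical stress below a point load on an elastic half-space:
Δσ_z = 3P/(2πz²) · [1 + (r/z)²]^(−5/2)
r/z = 0.89/4.2 = 0.2119; [1+(r/z)²]^(−5/2) = 0.896.
Δσ_z = 3×2250/(2π×4.2²) × 0.896 = 60.901 × 0.896 = 54.57 kPa

Δσ_z ≈ 54.6 kPa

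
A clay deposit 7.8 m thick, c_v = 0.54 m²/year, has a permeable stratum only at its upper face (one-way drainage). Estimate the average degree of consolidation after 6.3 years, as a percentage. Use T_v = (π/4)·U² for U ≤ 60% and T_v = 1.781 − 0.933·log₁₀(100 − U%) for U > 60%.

Drainage path length: H_d = H = 7.8 m (single drainage).
T_v = c_v·t/H_d² = 0.54×6.3/7.8² = 0.055917.
T_v = 0.055917 corresponds to the U ≤ 60% branch:
U = √(4T_v/π) = 0.2668

U ≈ 26.7 %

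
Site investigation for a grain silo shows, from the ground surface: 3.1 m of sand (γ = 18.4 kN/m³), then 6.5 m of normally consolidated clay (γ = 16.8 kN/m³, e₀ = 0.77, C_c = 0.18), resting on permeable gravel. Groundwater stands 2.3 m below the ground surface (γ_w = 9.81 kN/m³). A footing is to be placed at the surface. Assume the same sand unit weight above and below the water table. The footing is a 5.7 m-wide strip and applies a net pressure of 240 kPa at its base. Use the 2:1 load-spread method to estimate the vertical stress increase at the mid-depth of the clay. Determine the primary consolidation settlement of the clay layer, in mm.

Mid-depth of clay below the ground surface: z = 3.1 + 6.5/2 = 6.35 m.
Total vertical stress at mid-clay: σ_v = 18.4×3.1 + 16.8×3.25 = 111.64 kPa.
Pore pressure: u = 9.81×(6.35 − 2.3) = 39.73 kPa.
Initial effective stress: σ'_0 = σ_v − u = 111.64 − 39.73 = 71.91 kPa.
Stress increase at mid-clay by the 2:1 spreading method:
Δσ = qB/(B+z) = 240×5.7/(5.7+6.35) = 113.53 kPa
Final effective stress: σ'_f = σ'_0 + Δσ = 71.91 + 113.53 = 185.44 kPa.
Normally consolidated clay, so the full stress increment lies on the virgin compression line:
S_c = C_c·H/(1+e₀)·log₁₀(σ'_f/σ'_0) = 0.18×6.5/(1+0.77)×log₁₀(185.44/71.91)
    = 0.66102 × 0.41141 = 0.272 m

S_c ≈ 272 mm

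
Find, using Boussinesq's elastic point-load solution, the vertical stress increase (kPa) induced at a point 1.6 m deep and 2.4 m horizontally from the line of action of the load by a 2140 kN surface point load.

Boussinesq vertical stress below a point load on an elastic half-space:
Δσ_z = 3P/(2πz²) · [1 + (r/z)²]^(−5/2)
r/z = 2.4/1.6 = 1.5; [1+(r/z)²]^(−5/2) = 0.052516.
Δσ_z = 3×2140/(2π×1.6²) × 0.052516 = 399.13 × 0.052516 = 20.96 kPa

Δσ_z ≈ 21 kPa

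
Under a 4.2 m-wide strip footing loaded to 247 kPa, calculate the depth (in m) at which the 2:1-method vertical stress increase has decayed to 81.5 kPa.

2:1 spreading — at depth z the loaded area has grown by z in each plan dimension:
qB/(B+z) = Δσ_z ⇒ z = qB/Δσ_z − B = 247×4.2/81.5 − 4.2 = 8.529 m

z ≈ 8.53 m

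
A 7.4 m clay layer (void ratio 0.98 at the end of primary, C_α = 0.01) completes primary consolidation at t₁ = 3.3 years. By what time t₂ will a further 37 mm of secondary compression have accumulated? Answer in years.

t₂ ≈ 32.2 years

S_s = C_α·H/(1+e_p)·log₁₀(t₂/t₁) ⇒ log₁₀(t₂/t₁) = S_s·(1+e_p)/(C_α·H).
log₁₀(t₂/t₁) = 0.037 × (1+0.98) / (0.01×7.4) = 0.99
t₂ = t₁ × 10^0.99 = 3.3 × 9.772 = 32.25 years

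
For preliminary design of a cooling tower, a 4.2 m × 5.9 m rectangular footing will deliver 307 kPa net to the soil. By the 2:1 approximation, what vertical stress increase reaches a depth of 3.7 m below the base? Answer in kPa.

Δσ_z ≈ 100 kPa

By the 2:1 method the load spreads at 1 horizontal : 2 vertical, so at depth z the loaded area has grown by z in each plan dimension:
Δσ = qBL/((B+z)(L+z)) = 307×4.2×5.9/((4.2+3.7)(5.9+3.7)) = 100.31 kPa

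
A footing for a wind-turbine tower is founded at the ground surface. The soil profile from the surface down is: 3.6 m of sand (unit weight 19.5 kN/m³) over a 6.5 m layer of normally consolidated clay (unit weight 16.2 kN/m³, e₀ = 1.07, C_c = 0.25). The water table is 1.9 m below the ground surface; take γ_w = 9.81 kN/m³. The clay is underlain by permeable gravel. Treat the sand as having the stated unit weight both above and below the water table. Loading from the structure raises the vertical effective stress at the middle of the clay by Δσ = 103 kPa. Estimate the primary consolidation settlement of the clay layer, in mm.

Mid-depth of clay below the ground surface: z = 3.6 + 6.5/2 = 6.85 m.
Total vertical stress at mid-clay: σ_v = 19.5×3.6 + 16.2×3.25 = 122.85 kPa.
Pore pressure: u = 9.81×(6.85 − 1.9) = 48.56 kPa.
Initial effective stress: σ'_0 = σ_v − u = 122.85 − 48.56 = 74.29 kPa.
Final effective stress: σ'_f = σ'_0 + Δσ = 74.29 + 103 = 177.29 kPa.
Normally consolidated clay, so the full stress increment lies on the virgin compression line:
S_c = C_c·H/(1+e₀)·log₁₀(σ'_f/σ'_0) = 0.25×6.5/(1+1.07)×log₁₀(177.29/74.29)
    = 0.78502 × 0.37775 = 0.2965 m

S_c ≈ 297 mm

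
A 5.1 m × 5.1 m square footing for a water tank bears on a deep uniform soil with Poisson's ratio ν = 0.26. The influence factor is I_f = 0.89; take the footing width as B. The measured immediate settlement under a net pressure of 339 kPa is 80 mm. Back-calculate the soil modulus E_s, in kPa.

E_s ≈ 17900 kPa

S_e = q·B·(1−ν²)/E_s · I_f  ⇒  E_s = q·B·(1−ν²)·I_f / S_e.
E_s = 339 × 5.1 × 0.9324 × 0.89 / 0.08 = 17930 kPa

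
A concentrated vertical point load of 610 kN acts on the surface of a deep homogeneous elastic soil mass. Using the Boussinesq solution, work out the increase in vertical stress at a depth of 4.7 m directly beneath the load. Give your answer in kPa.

Δσ_z ≈ 13.2 kPa

Boussinesq vertical stress below a point load on an elastic half-space:
Δσ_z = 3P/(2πz²) · [1 + (r/z)²]^(−5/2)
r/z = 0/4.7 = 0; [1+(r/z)²]^(−5/2) = 1.
Δσ_z = 3×610/(2π×4.7²) × 1 = 13.185 × 1 = 13.19 kPa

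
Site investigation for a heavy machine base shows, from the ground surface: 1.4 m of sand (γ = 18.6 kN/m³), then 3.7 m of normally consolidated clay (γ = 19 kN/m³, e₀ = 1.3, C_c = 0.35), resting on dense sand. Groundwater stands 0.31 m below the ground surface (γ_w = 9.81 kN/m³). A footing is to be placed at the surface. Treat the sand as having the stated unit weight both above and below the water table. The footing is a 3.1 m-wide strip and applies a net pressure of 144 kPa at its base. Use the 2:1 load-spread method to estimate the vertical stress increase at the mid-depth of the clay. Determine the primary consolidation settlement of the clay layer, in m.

S_c ≈ 0.282 m

Mid-depth of clay below the ground surface: z = 1.4 + 3.7/2 = 3.25 m.
Total vertical stress at mid-clay: σ_v = 18.6×1.4 + 19×1.85 = 61.19 kPa.
Pore pressure: u = 9.81×(3.25 − 0.31) = 28.841 kPa.
Initial effective stress: σ'_0 = σ_v − u = 61.19 − 28.841 = 32.349 kPa.
Stress increase at mid-clay by the 2:1 spreading method:
Δσ = qB/(B+z) = 144×3.1/(3.1+3.25) = 70.299 kPa
Final effective stress: σ'_f = σ'_0 + Δσ = 32.349 + 70.299 = 102.65 kPa.
Normally consolidated clay, so the full stress increment lies on the virgin compression line:
S_c = C_c·H/(1+e₀)·log₁₀(σ'_f/σ'_0) = 0.35×3.7/(1+1.3)×log₁₀(102.65/32.349)
    = 0.56304 × 0.5015 = 0.2824 m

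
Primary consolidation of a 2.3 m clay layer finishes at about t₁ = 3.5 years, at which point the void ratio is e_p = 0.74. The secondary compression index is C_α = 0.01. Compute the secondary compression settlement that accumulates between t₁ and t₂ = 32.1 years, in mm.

Secondary compression: S_s = C_α·H/(1+e_p)·log₁₀(t₂/t₁)
S_s = 0.01×2.3/(1+0.74)×log₁₀(32.1/3.5)
    = 0.01322 × 0.9624 = 0.01272 m

S_s ≈ 12.7 mm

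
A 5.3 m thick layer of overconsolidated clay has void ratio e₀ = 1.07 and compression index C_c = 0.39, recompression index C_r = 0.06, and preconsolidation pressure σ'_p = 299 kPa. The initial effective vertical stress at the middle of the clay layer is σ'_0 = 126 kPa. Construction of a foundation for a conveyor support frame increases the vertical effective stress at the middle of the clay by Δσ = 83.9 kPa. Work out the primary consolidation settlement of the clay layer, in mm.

Final effective stress: σ'_f = 126 + 83.9 = 209.9 kPa.
σ'_f = 209.9 ≤ σ'_p = 299 kPa, so the clay remains overconsolidated and only the recompression index applies:
S_c = C_r·H/(1+e₀)·log₁₀(σ'_f/σ'_0) = 0.06×5.3/2.07×log₁₀(209.9/126)
    = 0.15362 × 0.22164 = 0.03405 m

S_c ≈ 34 mm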